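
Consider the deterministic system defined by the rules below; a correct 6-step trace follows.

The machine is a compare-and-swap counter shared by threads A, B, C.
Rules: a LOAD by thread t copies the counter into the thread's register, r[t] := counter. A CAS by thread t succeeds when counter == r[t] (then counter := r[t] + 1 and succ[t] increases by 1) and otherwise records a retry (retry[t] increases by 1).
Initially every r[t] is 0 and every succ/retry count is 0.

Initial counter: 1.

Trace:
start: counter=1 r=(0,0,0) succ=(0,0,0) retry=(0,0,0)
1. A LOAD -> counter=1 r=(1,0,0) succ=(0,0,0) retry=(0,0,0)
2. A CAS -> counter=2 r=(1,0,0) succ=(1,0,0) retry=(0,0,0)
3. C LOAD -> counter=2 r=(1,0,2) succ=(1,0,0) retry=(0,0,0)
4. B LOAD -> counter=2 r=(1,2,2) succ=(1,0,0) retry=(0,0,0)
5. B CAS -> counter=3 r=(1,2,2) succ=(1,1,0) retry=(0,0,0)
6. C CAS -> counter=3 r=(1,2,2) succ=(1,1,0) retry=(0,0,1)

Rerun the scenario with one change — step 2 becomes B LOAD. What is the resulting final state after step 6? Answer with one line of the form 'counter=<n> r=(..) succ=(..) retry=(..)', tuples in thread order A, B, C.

(re-executing from step 2 with the substitution; state before step 2: counter=1 r=(1,0,0) succ=(0,0,0) retry=(0,0,0))
2. B LOAD -> counter=1 r=(1,1,0) succ=(0,0,0) retry=(0,0,0)
3. C LOAD -> counter=1 r=(1,1,1) succ=(0,0,0) retry=(0,0,0)
4. B LOAD -> counter=1 r=(1,1,1) succ=(0,0,0) retry=(0,0,0)
5. B CAS -> counter=2 r=(1,1,1) succ=(0,1,0) retry=(0,0,0)
6. C CAS -> counter=2 r=(1,1,1) succ=(0,1,0) retry=(0,0,1)

counter=2 r=(1,1,1) succ=(0,1,0) retry=(0,0,1)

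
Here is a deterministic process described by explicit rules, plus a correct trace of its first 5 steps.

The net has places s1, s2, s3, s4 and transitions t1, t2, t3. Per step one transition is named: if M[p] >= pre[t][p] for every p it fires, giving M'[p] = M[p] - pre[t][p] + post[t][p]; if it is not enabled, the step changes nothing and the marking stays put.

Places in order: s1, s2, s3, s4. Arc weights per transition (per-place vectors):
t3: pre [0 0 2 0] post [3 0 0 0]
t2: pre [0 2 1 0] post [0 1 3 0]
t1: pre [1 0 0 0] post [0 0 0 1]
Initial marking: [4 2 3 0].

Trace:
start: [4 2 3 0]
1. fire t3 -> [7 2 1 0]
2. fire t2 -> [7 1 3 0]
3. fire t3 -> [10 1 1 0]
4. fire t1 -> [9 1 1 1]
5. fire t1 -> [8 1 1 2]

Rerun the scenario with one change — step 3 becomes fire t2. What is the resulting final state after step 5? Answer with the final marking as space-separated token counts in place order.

5 1 3 2

(re-executing from step 3 with the substitution; state before step 3: [7 1 3 0])
3. fire t2 -> [7 1 3 0]
4. fire t1 -> [6 1 3 1]
5. fire t1 -> [5 1 3 2]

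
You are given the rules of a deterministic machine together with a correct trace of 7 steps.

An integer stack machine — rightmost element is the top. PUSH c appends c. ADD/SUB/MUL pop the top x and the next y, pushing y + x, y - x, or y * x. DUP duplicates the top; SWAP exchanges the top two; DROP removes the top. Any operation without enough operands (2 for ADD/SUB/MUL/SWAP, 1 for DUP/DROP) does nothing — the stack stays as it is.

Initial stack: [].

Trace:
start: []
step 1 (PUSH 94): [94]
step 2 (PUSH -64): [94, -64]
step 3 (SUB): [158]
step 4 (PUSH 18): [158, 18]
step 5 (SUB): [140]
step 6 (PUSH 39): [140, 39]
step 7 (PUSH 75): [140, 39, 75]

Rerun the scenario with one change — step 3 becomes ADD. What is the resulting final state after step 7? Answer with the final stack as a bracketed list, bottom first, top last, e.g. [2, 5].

(re-executing from step 3 with the substitution; state before step 3: [94, -64])
step 3 (ADD): [30]
step 4 (PUSH 18): [30, 18]
step 5 (SUB): [12]
step 6 (PUSH 39): [12, 39]
step 7 (PUSH 75): [12, 39, 75]

[12, 39, 75]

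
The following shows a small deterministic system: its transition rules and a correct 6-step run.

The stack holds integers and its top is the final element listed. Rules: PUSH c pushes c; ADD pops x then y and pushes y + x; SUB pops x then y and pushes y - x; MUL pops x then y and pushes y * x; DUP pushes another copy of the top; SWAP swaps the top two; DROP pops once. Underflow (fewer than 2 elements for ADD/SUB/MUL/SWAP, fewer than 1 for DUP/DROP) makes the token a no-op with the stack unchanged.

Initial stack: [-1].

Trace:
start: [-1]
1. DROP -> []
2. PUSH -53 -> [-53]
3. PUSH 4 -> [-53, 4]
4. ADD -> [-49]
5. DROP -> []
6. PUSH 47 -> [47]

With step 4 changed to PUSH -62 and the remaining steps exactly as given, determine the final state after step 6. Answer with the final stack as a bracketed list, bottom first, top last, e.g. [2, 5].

(re-executing from step 4 with the substitution; state before step 4: [-53, 4])
4. PUSH -62 -> [-53, 4, -62]
5. DROP -> [-53, 4]
6. PUSH 47 -> [-53, 4, 47]

[-53, 4, 47]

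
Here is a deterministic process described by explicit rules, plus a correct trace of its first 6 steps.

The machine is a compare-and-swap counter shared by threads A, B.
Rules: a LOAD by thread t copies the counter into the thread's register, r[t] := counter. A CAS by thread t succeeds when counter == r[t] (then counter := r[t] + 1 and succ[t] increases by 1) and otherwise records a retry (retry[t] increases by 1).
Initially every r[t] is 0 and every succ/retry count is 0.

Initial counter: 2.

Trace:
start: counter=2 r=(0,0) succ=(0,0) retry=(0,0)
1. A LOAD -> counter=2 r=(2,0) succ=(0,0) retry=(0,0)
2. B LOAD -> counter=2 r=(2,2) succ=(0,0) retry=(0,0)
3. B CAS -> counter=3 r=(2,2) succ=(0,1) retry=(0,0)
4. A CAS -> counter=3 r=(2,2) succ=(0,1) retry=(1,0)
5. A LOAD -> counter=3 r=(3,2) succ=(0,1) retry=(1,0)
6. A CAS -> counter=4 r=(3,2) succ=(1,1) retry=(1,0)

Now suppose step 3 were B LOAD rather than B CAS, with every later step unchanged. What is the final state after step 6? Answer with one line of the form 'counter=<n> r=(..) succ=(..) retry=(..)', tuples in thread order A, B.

counter=4 r=(3,2) succ=(2,0) retry=(0,0)

(re-executing from step 3 with the substitution; state before step 3: counter=2 r=(2,2) succ=(0,0) retry=(0,0))
3. B LOAD -> counter=2 r=(2,2) succ=(0,0) retry=(0,0)
4. A CAS -> counter=3 r=(2,2) succ=(1,0) retry=(0,0)
5. A LOAD -> counter=3 r=(3,2) succ=(1,0) retry=(0,0)
6. A CAS -> counter=4 r=(3,2) succ=(2,0) retry=(0,0)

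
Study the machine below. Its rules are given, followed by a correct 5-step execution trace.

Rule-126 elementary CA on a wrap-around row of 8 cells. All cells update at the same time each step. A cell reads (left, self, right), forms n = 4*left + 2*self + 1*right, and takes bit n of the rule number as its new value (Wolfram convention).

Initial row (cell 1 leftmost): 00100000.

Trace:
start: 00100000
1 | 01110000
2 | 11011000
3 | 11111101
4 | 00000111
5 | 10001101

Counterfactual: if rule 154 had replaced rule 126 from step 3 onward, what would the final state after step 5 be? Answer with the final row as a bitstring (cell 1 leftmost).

(re-executing steps 3..5 under rule 154; state before step 3: 11011000)
3 | 10010101
4 | 01100001
5 | 01010010

01010010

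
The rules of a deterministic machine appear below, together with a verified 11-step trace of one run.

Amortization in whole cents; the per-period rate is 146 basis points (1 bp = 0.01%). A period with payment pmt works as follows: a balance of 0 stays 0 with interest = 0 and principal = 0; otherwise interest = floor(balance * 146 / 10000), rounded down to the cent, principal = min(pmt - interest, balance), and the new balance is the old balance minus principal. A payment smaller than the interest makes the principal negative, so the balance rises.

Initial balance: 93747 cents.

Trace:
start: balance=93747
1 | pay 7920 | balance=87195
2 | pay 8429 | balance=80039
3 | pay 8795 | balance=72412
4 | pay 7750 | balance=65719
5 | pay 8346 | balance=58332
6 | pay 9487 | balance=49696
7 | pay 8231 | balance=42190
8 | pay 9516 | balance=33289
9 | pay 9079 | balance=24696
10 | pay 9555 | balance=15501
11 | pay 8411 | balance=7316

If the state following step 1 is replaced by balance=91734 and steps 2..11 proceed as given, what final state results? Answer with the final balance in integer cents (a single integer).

state after step 1 := balance=91734
2 | pay 8429 | balance=84644
3 | pay 8795 | balance=77084
4 | pay 7750 | balance=70459
5 | pay 8346 | balance=63141
6 | pay 9487 | balance=54575
7 | pay 8231 | balance=47140
8 | pay 9516 | balance=38312
9 | pay 9079 | balance=29792
10 | pay 9555 | balance=20671
11 | pay 8411 | balance=12561

12561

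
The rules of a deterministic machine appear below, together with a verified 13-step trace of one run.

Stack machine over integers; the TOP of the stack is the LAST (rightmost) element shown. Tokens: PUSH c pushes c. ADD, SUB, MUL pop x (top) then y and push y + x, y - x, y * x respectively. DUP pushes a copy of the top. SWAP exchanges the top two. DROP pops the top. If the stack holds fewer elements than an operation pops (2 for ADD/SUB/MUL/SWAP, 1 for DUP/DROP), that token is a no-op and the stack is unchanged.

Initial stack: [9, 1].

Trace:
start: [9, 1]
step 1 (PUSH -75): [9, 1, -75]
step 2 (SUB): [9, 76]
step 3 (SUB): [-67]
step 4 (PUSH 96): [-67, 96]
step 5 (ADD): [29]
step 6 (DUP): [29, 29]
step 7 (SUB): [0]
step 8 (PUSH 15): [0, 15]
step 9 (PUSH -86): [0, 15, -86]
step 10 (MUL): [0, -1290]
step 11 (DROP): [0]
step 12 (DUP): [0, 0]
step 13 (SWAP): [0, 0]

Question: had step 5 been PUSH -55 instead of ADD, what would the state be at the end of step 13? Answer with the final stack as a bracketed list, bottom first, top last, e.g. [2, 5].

[-67, 96, 0, 0]

(re-executing from step 5 with the substitution; state before step 5: [-67, 96])
step 5 (PUSH -55): [-67, 96, -55]
step 6 (DUP): [-67, 96, -55, -55]
step 7 (SUB): [-67, 96, 0]
step 8 (PUSH 15): [-67, 96, 0, 15]
step 9 (PUSH -86): [-67, 96, 0, 15, -86]
step 10 (MUL): [-67, 96, 0, -1290]
step 11 (DROP): [-67, 96, 0]
step 12 (DUP): [-67, 96, 0, 0]
step 13 (SWAP): [-67, 96, 0, 0]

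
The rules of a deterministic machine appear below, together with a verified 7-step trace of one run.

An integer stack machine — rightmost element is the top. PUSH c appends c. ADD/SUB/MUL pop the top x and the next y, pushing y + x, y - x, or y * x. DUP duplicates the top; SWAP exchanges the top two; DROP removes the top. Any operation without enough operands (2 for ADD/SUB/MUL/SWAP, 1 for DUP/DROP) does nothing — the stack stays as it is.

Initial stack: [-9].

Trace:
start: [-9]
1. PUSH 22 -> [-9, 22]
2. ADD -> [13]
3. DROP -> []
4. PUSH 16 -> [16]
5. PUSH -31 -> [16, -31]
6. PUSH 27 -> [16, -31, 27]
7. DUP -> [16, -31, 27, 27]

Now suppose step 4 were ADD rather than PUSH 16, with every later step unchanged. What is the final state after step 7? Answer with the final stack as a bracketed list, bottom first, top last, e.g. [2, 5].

(re-executing from step 4 with the substitution; state before step 4: [])
4. ADD -> []
5. PUSH -31 -> [-31]
6. PUSH 27 -> [-31, 27]
7. DUP -> [-31, 27, 27]

[-31, 27, 27]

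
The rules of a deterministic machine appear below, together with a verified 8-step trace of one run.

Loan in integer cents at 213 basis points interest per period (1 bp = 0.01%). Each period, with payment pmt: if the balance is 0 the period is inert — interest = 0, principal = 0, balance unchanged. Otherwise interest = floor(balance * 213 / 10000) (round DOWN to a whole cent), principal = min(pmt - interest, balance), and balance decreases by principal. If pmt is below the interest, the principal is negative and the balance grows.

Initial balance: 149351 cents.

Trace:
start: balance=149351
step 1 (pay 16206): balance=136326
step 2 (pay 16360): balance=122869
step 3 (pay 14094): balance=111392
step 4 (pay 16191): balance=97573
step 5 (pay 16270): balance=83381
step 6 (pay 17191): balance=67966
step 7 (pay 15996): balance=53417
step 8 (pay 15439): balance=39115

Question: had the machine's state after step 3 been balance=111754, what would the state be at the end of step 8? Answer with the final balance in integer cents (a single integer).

39518

state after step 3 := balance=111754
step 4 (pay 16191): balance=97943
step 5 (pay 16270): balance=83759
step 6 (pay 17191): balance=68352
step 7 (pay 15996): balance=53811
step 8 (pay 15439): balance=39518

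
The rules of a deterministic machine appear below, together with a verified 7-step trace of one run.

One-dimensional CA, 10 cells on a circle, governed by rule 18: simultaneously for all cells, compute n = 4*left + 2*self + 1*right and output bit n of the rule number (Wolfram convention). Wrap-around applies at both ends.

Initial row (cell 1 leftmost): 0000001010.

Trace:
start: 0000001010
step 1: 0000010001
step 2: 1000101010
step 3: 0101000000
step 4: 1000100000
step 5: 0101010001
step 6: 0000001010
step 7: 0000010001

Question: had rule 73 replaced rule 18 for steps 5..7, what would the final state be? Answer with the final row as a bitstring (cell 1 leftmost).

(re-executing steps 5..7 under rule 73; state before step 5: 1000100000)
step 5: 0010001110
step 6: 1000101010
step 7: 0010000000

0010000000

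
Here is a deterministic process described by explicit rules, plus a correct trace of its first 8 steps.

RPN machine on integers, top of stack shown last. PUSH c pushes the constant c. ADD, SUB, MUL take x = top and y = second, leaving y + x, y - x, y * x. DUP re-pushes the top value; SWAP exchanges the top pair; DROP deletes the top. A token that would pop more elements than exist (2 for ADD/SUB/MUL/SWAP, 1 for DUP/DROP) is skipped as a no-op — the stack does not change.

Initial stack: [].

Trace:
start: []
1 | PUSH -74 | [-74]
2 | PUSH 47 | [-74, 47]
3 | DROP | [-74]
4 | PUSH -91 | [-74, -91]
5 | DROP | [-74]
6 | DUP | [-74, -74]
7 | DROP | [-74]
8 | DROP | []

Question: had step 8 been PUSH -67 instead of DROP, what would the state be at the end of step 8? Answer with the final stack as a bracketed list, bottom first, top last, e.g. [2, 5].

[-74, -67]

(re-executing from step 8 with the substitution; state before step 8: [-74])
8 | PUSH -67 | [-74, -67]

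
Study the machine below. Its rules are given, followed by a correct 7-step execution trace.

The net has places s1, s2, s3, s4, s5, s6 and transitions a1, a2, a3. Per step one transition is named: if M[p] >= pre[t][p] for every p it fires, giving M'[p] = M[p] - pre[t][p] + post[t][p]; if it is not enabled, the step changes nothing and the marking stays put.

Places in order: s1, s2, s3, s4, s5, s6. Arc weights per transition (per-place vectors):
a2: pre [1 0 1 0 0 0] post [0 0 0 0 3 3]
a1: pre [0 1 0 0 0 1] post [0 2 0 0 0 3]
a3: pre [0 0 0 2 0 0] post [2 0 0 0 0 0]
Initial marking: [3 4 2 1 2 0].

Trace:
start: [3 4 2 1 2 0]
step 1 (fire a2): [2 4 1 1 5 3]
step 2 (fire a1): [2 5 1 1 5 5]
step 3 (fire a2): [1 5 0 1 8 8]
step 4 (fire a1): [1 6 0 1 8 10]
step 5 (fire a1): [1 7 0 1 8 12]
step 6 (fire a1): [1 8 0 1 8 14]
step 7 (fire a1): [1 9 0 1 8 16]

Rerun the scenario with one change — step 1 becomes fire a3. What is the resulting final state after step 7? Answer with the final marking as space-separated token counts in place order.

(re-executing from step 1 with the substitution; state before step 1: [3 4 2 1 2 0])
step 1 (fire a3): [3 4 2 1 2 0]
step 2 (fire a1): [3 4 2 1 2 0]
step 3 (fire a2): [2 4 1 1 5 3]
step 4 (fire a1): [2 5 1 1 5 5]
step 5 (fire a1): [2 6 1 1 5 7]
step 6 (fire a1): [2 7 1 1 5 9]
step 7 (fire a1): [2 8 1 1 5 11]

2 8 1 1 5 11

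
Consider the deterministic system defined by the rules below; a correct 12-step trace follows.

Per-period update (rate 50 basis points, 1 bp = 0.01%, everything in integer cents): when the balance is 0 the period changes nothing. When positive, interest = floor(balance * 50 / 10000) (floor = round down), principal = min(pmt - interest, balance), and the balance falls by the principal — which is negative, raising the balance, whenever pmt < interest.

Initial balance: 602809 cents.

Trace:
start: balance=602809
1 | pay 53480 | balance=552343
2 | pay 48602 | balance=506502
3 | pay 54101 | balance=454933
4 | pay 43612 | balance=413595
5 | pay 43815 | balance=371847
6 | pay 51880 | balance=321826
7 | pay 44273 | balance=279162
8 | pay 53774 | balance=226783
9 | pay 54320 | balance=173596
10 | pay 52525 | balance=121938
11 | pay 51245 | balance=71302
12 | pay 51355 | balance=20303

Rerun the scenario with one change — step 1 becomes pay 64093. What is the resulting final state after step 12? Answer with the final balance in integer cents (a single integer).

(re-executing from step 1 with the substitution; state before step 1: balance=602809)
1 | pay 64093 | balance=541730
2 | pay 48602 | balance=495836
3 | pay 54101 | balance=444214
4 | pay 43612 | balance=402823
5 | pay 43815 | balance=361022
6 | pay 51880 | balance=310947
7 | pay 44273 | balance=268228
8 | pay 53774 | balance=215795
9 | pay 54320 | balance=162553
10 | pay 52525 | balance=110840
11 | pay 51245 | balance=60149
12 | pay 51355 | balance=9094

9094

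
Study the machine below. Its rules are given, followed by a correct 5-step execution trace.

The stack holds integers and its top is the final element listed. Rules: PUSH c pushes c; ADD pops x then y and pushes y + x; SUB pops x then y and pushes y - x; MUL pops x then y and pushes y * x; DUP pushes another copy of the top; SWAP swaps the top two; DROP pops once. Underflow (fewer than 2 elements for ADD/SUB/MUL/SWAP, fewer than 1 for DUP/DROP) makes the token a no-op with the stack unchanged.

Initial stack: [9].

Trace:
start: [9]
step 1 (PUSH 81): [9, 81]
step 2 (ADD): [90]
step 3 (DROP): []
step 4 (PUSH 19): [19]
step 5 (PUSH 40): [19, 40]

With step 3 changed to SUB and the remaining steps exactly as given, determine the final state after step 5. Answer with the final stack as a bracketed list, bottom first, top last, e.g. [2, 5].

[90, 19, 40]

(re-executing from step 3 with the substitution; state before step 3: [90])
step 3 (SUB): [90]
step 4 (PUSH 19): [90, 19]
step 5 (PUSH 40): [90, 19, 40]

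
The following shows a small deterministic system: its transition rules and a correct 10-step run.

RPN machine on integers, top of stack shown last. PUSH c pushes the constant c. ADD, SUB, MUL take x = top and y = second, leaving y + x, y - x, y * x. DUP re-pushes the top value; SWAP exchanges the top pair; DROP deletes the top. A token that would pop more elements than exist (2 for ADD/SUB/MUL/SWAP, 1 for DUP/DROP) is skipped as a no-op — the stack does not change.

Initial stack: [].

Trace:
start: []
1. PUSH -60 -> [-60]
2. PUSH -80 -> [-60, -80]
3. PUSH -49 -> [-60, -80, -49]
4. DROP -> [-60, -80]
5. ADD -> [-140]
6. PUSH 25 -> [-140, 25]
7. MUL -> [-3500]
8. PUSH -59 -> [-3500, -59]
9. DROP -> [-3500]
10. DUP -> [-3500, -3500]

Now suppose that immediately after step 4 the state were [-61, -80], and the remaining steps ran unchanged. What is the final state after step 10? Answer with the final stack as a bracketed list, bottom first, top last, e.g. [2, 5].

state after step 4 := [-61, -80]
5. ADD -> [-141]
6. PUSH 25 -> [-141, 25]
7. MUL -> [-3525]
8. PUSH -59 -> [-3525, -59]
9. DROP -> [-3525]
10. DUP -> [-3525, -3525]

[-3525, -3525]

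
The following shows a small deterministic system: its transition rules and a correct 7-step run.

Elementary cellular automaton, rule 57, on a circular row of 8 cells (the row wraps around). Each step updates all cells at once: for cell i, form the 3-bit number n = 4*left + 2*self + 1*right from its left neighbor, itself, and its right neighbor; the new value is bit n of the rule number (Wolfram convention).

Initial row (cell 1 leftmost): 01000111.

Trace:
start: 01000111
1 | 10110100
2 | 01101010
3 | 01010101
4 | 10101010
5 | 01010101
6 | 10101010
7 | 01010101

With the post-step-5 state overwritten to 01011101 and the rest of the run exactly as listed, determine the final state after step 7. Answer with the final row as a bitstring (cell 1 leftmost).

01101001

state after step 5 := 01011101
6 | 10110010
7 | 01101001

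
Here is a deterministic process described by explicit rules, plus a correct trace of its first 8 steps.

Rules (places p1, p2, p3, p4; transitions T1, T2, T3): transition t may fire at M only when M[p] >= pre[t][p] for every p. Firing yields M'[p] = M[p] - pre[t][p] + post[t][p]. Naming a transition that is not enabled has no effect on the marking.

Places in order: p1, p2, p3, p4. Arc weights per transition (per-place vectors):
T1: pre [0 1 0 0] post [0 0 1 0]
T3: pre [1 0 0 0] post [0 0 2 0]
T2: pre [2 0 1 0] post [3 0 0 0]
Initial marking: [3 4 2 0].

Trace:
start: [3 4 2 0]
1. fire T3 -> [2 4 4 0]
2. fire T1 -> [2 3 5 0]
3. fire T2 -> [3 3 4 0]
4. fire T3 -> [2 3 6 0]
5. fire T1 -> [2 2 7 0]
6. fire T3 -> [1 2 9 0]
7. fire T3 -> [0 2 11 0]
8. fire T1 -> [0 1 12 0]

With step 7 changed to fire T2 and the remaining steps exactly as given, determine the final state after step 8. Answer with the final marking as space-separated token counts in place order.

1 1 10 0

(re-executing from step 7 with the substitution; state before step 7: [1 2 9 0])
7. fire T2 -> [1 2 9 0]
8. fire T1 -> [1 1 10 0]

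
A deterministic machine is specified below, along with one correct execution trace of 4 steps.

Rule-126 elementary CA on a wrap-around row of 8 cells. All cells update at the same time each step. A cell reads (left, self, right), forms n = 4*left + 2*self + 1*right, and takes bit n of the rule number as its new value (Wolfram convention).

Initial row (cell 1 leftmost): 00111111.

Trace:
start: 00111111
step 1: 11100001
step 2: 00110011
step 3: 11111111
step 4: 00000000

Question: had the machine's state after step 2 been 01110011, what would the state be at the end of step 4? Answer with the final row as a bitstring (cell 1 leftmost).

01110000

state after step 2 := 01110011
step 3: 11011111
step 4: 01110000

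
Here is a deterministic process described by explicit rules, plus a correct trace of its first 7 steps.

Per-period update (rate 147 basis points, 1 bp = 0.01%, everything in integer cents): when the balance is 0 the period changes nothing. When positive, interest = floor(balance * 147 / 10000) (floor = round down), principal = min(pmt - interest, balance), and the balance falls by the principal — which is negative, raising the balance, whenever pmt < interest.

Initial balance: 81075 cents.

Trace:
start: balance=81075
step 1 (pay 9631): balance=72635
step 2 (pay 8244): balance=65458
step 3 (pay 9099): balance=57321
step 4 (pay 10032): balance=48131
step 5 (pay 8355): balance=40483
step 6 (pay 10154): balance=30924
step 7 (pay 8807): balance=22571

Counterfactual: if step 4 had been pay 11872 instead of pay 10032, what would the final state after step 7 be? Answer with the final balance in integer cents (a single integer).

(re-executing from step 4 with the substitution; state before step 4: balance=57321)
step 4 (pay 11872): balance=46291
step 5 (pay 8355): balance=38616
step 6 (pay 10154): balance=29029
step 7 (pay 8807): balance=20648

20648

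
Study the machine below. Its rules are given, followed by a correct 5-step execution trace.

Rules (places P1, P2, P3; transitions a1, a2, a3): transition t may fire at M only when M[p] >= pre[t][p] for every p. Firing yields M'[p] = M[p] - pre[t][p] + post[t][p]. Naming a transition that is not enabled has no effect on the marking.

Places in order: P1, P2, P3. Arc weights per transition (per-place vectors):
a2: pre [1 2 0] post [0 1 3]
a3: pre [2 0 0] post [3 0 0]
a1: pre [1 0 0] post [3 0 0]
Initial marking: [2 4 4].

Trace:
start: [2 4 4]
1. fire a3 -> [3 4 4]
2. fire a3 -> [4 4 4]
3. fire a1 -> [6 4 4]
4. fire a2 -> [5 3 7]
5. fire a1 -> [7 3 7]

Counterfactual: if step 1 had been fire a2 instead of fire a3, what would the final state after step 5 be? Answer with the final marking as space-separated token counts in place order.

4 2 10

(re-executing from step 1 with the substitution; state before step 1: [2 4 4])
1. fire a2 -> [1 3 7]
2. fire a3 -> [1 3 7]
3. fire a1 -> [3 3 7]
4. fire a2 -> [2 2 10]
5. fire a1 -> [4 2 10]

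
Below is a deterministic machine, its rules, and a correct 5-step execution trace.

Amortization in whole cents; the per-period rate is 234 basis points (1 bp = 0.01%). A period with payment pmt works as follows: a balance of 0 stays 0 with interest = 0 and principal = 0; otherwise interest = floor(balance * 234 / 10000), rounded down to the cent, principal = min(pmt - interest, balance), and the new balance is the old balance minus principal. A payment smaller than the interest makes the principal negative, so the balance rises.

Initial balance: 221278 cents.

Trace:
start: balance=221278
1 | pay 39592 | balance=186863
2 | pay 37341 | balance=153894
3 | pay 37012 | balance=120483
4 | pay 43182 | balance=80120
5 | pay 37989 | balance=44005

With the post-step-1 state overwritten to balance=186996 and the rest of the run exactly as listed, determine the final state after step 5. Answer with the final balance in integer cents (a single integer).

state after step 1 := balance=186996
2 | pay 37341 | balance=154030
3 | pay 37012 | balance=120622
4 | pay 43182 | balance=80262
5 | pay 37989 | balance=44151

44151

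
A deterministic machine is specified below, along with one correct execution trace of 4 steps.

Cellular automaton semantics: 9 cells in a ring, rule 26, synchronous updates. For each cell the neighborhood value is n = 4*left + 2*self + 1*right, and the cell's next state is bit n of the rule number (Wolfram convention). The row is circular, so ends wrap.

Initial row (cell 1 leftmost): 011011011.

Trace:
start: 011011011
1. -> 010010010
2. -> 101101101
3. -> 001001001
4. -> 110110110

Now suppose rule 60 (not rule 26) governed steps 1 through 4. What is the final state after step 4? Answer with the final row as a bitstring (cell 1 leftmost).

110110110

(re-executing steps 1..4 under rule 60; state before step 1: 011011011)
1. -> 110110110
2. -> 101101101
3. -> 011011011
4. -> 110110110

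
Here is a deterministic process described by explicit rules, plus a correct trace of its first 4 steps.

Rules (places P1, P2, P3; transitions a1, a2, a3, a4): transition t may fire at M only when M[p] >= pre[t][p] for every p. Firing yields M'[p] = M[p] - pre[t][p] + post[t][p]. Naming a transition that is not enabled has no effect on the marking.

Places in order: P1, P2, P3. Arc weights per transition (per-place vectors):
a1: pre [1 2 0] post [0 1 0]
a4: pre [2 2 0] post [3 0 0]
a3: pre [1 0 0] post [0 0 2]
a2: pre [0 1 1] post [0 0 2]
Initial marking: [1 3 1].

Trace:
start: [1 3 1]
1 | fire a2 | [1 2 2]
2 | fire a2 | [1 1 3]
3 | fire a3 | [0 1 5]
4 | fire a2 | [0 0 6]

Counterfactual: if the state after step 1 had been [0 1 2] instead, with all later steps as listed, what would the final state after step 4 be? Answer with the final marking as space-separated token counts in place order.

0 0 3

state after step 1 := [0 1 2]
2 | fire a2 | [0 0 3]
3 | fire a3 | [0 0 3]
4 | fire a2 | [0 0 3]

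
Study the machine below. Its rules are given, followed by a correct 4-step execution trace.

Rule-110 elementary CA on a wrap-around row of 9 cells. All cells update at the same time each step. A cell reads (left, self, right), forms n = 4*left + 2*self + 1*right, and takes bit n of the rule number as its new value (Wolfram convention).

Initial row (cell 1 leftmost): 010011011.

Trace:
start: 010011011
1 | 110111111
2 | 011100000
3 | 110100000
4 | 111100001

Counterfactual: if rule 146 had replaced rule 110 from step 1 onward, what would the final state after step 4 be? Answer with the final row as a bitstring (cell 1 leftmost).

000000101

(re-executing steps 1..4 under rule 146; state before step 1: 010011011)
1 | 001100000
2 | 010010000
3 | 101101000
4 | 000000101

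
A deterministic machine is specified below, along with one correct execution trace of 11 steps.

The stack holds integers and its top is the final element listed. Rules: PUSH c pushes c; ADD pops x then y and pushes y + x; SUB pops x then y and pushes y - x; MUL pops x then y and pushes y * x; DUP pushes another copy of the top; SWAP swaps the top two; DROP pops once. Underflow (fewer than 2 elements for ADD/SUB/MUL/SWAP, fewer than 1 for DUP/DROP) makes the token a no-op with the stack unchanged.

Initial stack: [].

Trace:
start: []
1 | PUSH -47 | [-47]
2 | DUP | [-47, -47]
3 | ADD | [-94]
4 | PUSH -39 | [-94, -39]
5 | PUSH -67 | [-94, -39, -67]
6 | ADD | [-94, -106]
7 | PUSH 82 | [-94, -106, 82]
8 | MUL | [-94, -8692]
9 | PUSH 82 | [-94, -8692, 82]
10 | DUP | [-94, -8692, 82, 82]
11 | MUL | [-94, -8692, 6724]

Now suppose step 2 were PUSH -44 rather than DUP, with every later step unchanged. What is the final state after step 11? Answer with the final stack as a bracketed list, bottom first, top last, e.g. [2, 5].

(re-executing from step 2 with the substitution; state before step 2: [-47])
2 | PUSH -44 | [-47, -44]
3 | ADD | [-91]
4 | PUSH -39 | [-91, -39]
5 | PUSH -67 | [-91, -39, -67]
6 | ADD | [-91, -106]
7 | PUSH 82 | [-91, -106, 82]
8 | MUL | [-91, -8692]
9 | PUSH 82 | [-91, -8692, 82]
10 | DUP | [-91, -8692, 82, 82]
11 | MUL | [-91, -8692, 6724]

[-91, -8692, 6724]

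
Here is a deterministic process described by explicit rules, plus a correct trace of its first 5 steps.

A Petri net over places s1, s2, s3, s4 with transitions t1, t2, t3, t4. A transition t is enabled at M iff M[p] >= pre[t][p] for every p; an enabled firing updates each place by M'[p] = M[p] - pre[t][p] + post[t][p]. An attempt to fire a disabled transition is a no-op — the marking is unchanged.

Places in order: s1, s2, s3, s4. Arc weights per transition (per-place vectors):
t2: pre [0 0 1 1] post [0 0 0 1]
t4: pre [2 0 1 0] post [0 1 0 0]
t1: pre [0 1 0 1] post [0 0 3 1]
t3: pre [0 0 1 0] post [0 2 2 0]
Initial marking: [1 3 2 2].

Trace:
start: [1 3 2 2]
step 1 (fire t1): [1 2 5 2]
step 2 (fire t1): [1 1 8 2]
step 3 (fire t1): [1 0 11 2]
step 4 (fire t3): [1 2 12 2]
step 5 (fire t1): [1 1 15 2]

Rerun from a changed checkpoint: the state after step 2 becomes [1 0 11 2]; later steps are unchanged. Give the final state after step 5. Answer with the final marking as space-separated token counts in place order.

1 1 15 2

state after step 2 := [1 0 11 2]
step 3 (fire t1): [1 0 11 2]
step 4 (fire t3): [1 2 12 2]
step 5 (fire t1): [1 1 15 2]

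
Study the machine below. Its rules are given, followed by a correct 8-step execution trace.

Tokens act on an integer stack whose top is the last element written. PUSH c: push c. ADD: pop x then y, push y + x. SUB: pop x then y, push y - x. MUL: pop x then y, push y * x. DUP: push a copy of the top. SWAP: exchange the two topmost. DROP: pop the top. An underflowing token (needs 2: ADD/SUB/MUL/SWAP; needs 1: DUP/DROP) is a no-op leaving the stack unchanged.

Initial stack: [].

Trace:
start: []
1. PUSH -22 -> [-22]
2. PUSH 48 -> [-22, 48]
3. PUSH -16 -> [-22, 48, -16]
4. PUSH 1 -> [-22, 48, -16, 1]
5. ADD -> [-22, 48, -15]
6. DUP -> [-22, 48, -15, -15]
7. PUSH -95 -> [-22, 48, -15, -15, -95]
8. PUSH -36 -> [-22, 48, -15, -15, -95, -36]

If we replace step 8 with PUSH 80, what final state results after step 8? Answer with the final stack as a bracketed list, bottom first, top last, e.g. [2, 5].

(re-executing from step 8 with the substitution; state before step 8: [-22, 48, -15, -15, -95])
8. PUSH 80 -> [-22, 48, -15, -15, -95, 80]

[-22, 48, -15, -15, -95, 80]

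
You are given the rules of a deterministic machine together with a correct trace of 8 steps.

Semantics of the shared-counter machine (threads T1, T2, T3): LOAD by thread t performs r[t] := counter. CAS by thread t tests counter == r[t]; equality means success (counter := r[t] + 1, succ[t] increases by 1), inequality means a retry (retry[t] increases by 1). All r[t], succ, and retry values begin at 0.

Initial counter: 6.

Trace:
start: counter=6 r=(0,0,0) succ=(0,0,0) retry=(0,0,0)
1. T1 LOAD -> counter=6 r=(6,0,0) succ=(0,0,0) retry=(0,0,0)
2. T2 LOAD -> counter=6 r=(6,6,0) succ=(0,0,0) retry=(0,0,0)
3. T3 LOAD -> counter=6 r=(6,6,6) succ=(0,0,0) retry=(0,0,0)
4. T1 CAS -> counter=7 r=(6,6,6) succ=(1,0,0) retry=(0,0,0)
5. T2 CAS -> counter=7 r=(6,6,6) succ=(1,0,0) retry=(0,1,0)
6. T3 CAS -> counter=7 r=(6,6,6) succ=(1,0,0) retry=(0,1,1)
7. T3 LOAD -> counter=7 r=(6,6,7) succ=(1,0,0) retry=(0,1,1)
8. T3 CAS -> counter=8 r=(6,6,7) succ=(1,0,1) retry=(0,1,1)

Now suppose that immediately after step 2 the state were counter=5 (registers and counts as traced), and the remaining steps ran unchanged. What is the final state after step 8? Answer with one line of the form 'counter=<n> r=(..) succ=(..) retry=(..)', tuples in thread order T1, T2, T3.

state after step 2 := counter=5 r=(6,6,0) succ=(0,0,0) retry=(0,0,0)
3. T3 LOAD -> counter=5 r=(6,6,5) succ=(0,0,0) retry=(0,0,0)
4. T1 CAS -> counter=5 r=(6,6,5) succ=(0,0,0) retry=(1,0,0)
5. T2 CAS -> counter=5 r=(6,6,5) succ=(0,0,0) retry=(1,1,0)
6. T3 CAS -> counter=6 r=(6,6,5) succ=(0,0,1) retry=(1,1,0)
7. T3 LOAD -> counter=6 r=(6,6,6) succ=(0,0,1) retry=(1,1,0)
8. T3 CAS -> counter=7 r=(6,6,6) succ=(0,0,2) retry=(1,1,0)

counter=7 r=(6,6,6) succ=(0,0,2) retry=(1,1,0)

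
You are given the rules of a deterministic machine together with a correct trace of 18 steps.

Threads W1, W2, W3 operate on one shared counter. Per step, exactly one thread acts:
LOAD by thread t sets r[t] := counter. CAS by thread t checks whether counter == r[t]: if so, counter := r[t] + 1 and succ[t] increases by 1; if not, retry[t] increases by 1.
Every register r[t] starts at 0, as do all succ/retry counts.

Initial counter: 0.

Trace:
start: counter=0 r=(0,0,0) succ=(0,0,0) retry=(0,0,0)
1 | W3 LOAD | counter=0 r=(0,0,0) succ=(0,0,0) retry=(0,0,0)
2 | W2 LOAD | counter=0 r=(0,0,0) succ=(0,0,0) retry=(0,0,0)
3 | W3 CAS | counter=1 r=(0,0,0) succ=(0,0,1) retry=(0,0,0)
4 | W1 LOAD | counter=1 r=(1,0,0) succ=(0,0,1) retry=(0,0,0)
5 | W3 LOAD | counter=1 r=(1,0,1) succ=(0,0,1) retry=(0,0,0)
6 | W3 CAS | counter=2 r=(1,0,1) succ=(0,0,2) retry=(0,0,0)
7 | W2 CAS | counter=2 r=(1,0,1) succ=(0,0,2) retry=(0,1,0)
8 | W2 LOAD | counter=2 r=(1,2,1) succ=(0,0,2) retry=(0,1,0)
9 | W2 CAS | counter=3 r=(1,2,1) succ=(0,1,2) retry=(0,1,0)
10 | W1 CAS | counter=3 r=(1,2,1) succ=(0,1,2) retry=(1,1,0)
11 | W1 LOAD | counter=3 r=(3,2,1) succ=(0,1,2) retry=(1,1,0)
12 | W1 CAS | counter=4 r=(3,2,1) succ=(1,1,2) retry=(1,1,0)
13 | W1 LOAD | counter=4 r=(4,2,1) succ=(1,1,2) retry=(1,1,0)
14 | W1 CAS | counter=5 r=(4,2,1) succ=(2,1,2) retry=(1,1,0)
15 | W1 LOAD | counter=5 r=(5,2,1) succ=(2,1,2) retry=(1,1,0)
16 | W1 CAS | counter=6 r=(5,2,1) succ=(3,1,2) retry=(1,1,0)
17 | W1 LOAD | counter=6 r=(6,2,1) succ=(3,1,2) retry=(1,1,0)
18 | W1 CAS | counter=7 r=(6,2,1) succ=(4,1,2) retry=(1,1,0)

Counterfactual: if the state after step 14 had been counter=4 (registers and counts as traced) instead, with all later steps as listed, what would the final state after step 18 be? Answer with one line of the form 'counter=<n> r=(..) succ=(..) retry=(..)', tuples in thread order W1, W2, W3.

counter=6 r=(5,2,1) succ=(4,1,2) retry=(1,1,0)

state after step 14 := counter=4 r=(4,2,1) succ=(2,1,2) retry=(1,1,0)
15 | W1 LOAD | counter=4 r=(4,2,1) succ=(2,1,2) retry=(1,1,0)
16 | W1 CAS | counter=5 r=(4,2,1) succ=(3,1,2) retry=(1,1,0)
17 | W1 LOAD | counter=5 r=(5,2,1) succ=(3,1,2) retry=(1,1,0)
18 | W1 CAS | counter=6 r=(5,2,1) succ=(4,1,2) retry=(1,1,0)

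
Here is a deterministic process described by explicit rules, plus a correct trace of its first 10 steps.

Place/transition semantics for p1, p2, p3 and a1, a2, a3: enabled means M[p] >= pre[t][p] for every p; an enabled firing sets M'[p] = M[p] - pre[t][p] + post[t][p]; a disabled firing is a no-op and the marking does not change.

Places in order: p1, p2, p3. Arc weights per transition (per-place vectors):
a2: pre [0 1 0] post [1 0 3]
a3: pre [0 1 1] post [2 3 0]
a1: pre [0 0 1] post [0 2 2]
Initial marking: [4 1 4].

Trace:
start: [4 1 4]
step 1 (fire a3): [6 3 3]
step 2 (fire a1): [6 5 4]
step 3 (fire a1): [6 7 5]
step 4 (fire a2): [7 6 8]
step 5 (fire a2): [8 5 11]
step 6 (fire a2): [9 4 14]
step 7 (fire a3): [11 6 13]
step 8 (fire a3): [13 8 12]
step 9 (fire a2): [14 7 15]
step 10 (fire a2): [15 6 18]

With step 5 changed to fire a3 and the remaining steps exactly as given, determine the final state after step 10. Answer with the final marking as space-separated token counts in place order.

16 9 14

(re-executing from step 5 with the substitution; state before step 5: [7 6 8])
step 5 (fire a3): [9 8 7]
step 6 (fire a2): [10 7 10]
step 7 (fire a3): [12 9 9]
step 8 (fire a3): [14 11 8]
step 9 (fire a2): [15 10 11]
step 10 (fire a2): [16 9 14]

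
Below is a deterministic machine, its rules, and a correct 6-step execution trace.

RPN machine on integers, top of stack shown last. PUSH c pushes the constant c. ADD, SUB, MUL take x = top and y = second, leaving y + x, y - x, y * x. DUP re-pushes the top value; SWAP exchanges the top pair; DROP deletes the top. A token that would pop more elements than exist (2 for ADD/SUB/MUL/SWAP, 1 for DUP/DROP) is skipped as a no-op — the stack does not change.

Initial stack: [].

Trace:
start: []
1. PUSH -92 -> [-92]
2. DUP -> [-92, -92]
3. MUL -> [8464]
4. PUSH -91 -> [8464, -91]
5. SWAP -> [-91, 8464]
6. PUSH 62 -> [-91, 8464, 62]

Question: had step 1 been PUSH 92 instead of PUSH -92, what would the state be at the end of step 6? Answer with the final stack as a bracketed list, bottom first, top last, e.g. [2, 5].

[-91, 8464, 62]

(re-executing from step 1 with the substitution; state before step 1: [])
1. PUSH 92 -> [92]
2. DUP -> [92, 92]
3. MUL -> [8464]
4. PUSH -91 -> [8464, -91]
5. SWAP -> [-91, 8464]
6. PUSH 62 -> [-91, 8464, 62]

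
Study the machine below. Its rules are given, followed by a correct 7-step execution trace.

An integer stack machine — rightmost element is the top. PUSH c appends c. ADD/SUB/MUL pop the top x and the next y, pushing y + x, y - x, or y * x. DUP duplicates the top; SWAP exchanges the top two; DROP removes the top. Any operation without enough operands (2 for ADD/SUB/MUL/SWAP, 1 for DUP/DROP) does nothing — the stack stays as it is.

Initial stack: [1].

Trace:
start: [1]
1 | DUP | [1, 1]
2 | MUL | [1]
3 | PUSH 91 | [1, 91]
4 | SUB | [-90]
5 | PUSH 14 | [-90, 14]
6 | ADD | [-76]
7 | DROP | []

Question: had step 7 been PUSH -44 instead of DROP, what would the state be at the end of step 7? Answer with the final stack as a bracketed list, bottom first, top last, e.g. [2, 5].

[-76, -44]

(re-executing from step 7 with the substitution; state before step 7: [-76])
7 | PUSH -44 | [-76, -44]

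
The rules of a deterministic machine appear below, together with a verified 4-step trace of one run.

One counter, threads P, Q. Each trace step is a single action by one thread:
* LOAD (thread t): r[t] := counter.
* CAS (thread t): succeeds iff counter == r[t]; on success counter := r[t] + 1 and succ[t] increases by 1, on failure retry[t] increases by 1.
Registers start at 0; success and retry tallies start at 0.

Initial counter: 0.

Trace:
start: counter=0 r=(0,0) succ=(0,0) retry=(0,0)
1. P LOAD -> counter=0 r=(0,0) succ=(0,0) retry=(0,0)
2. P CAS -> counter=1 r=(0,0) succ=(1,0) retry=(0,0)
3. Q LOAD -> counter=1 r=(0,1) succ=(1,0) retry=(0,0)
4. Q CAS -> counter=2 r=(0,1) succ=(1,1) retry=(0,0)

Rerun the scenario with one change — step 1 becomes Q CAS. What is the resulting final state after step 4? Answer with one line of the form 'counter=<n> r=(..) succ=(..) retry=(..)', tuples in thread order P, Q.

counter=2 r=(0,1) succ=(0,2) retry=(1,0)

(re-executing from step 1 with the substitution; state before step 1: counter=0 r=(0,0) succ=(0,0) retry=(0,0))
1. Q CAS -> counter=1 r=(0,0) succ=(0,1) retry=(0,0)
2. P CAS -> counter=1 r=(0,0) succ=(0,1) retry=(1,0)
3. Q LOAD -> counter=1 r=(0,1) succ=(0,1) retry=(1,0)
4. Q CAS -> counter=2 r=(0,1) succ=(0,2) retry=(1,0)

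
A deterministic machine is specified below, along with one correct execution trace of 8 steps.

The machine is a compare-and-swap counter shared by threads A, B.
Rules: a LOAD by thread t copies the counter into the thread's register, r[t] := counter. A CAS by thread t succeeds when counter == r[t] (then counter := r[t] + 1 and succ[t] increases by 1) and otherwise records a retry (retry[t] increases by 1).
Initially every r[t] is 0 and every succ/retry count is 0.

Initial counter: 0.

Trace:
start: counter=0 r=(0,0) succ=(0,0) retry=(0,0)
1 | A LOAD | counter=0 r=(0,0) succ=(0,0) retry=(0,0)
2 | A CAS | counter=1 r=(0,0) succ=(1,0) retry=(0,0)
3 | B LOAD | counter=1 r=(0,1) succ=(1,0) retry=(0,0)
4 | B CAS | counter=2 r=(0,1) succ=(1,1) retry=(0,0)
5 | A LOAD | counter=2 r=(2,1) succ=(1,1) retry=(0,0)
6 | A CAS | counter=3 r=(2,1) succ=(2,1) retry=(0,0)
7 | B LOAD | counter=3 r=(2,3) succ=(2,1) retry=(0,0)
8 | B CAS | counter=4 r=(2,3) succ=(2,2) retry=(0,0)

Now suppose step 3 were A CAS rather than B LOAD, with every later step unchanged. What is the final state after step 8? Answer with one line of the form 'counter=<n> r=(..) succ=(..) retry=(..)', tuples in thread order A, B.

counter=3 r=(1,2) succ=(2,1) retry=(1,1)

(re-executing from step 3 with the substitution; state before step 3: counter=1 r=(0,0) succ=(1,0) retry=(0,0))
3 | A CAS | counter=1 r=(0,0) succ=(1,0) retry=(1,0)
4 | B CAS | counter=1 r=(0,0) succ=(1,0) retry=(1,1)
5 | A LOAD | counter=1 r=(1,0) succ=(1,0) retry=(1,1)
6 | A CAS | counter=2 r=(1,0) succ=(2,0) retry=(1,1)
7 | B LOAD | counter=2 r=(1,2) succ=(2,0) retry=(1,1)
8 | B CAS | counter=3 r=(1,2) succ=(2,1) retry=(1,1)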